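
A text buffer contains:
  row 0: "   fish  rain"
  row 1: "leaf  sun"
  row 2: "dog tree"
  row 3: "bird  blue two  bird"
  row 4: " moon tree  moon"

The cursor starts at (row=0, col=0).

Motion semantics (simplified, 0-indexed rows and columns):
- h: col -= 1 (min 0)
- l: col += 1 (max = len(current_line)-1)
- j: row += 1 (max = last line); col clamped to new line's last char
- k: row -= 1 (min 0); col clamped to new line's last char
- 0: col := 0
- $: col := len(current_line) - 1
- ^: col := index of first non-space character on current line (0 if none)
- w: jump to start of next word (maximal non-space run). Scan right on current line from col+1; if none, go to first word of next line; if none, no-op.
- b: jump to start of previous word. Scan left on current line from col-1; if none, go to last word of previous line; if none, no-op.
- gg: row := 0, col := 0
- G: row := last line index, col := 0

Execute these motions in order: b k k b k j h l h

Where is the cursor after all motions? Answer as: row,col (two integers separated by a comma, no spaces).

After 1 (b): row=0 col=0 char='_'
After 2 (k): row=0 col=0 char='_'
After 3 (k): row=0 col=0 char='_'
After 4 (b): row=0 col=0 char='_'
After 5 (k): row=0 col=0 char='_'
After 6 (j): row=1 col=0 char='l'
After 7 (h): row=1 col=0 char='l'
After 8 (l): row=1 col=1 char='e'
After 9 (h): row=1 col=0 char='l'

Answer: 1,0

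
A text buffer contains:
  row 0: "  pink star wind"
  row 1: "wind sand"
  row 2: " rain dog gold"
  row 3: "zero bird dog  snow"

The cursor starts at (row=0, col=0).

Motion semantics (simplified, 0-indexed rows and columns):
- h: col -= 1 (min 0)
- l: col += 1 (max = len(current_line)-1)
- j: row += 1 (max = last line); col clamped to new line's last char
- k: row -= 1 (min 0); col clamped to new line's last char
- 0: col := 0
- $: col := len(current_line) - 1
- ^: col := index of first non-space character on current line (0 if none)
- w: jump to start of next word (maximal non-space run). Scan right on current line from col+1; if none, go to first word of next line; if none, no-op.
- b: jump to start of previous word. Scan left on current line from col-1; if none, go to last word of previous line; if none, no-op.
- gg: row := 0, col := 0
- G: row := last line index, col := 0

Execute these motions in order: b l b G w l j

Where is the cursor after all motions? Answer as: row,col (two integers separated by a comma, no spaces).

Answer: 3,6

Derivation:
After 1 (b): row=0 col=0 char='_'
After 2 (l): row=0 col=1 char='_'
After 3 (b): row=0 col=1 char='_'
After 4 (G): row=3 col=0 char='z'
After 5 (w): row=3 col=5 char='b'
After 6 (l): row=3 col=6 char='i'
After 7 (j): row=3 col=6 char='i'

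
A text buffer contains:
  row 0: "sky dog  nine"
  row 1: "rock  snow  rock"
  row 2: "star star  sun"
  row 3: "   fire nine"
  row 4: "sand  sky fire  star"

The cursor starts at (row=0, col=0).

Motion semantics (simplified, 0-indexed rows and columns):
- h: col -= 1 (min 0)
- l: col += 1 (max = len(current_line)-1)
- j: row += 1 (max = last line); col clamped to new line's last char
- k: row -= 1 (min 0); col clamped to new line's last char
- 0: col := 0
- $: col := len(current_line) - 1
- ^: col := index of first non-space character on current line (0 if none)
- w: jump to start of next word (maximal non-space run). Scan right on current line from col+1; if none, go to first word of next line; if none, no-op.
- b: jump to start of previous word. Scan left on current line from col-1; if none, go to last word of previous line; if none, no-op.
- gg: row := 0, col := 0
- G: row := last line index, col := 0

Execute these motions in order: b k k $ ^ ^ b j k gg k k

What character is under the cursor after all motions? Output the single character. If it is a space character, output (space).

Answer: s

Derivation:
After 1 (b): row=0 col=0 char='s'
After 2 (k): row=0 col=0 char='s'
After 3 (k): row=0 col=0 char='s'
After 4 ($): row=0 col=12 char='e'
After 5 (^): row=0 col=0 char='s'
After 6 (^): row=0 col=0 char='s'
After 7 (b): row=0 col=0 char='s'
After 8 (j): row=1 col=0 char='r'
After 9 (k): row=0 col=0 char='s'
After 10 (gg): row=0 col=0 char='s'
After 11 (k): row=0 col=0 char='s'
After 12 (k): row=0 col=0 char='s'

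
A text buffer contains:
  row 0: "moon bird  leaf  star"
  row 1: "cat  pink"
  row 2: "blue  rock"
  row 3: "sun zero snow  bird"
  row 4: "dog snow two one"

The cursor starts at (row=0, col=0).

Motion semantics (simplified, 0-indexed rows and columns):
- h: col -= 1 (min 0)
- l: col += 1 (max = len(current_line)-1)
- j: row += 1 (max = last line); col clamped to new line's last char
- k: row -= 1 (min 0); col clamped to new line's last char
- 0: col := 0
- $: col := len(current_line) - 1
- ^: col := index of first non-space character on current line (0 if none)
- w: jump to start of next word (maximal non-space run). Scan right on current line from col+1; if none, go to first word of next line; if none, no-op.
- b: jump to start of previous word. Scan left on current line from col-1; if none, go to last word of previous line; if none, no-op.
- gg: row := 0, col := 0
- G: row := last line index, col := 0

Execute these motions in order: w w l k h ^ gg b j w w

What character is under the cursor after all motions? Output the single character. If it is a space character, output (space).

Answer: b

Derivation:
After 1 (w): row=0 col=5 char='b'
After 2 (w): row=0 col=11 char='l'
After 3 (l): row=0 col=12 char='e'
After 4 (k): row=0 col=12 char='e'
After 5 (h): row=0 col=11 char='l'
After 6 (^): row=0 col=0 char='m'
After 7 (gg): row=0 col=0 char='m'
After 8 (b): row=0 col=0 char='m'
After 9 (j): row=1 col=0 char='c'
After 10 (w): row=1 col=5 char='p'
After 11 (w): row=2 col=0 char='b'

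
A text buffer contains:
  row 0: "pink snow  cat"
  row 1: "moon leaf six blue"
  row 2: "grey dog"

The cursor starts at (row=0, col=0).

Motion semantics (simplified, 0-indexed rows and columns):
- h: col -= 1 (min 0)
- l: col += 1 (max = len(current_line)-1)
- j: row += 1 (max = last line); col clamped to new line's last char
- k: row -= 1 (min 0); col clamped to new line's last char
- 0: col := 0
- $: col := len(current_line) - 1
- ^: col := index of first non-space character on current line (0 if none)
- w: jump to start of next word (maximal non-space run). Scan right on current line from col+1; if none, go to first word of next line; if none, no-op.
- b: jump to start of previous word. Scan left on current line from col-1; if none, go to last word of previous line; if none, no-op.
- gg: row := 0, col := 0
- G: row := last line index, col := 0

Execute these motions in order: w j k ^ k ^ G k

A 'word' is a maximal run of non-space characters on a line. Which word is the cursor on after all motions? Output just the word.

After 1 (w): row=0 col=5 char='s'
After 2 (j): row=1 col=5 char='l'
After 3 (k): row=0 col=5 char='s'
After 4 (^): row=0 col=0 char='p'
After 5 (k): row=0 col=0 char='p'
After 6 (^): row=0 col=0 char='p'
After 7 (G): row=2 col=0 char='g'
After 8 (k): row=1 col=0 char='m'

Answer: moon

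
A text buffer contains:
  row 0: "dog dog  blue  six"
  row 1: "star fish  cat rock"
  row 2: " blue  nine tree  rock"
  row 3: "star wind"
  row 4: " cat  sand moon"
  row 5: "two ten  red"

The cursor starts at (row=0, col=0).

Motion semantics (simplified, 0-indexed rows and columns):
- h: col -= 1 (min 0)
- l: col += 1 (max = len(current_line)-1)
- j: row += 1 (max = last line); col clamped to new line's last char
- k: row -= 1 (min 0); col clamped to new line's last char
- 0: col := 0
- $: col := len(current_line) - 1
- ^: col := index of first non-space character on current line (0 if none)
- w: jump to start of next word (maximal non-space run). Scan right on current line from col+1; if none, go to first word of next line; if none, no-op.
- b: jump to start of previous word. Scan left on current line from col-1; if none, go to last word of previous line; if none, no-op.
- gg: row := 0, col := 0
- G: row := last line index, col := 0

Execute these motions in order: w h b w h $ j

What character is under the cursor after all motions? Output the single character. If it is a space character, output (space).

Answer: c

Derivation:
After 1 (w): row=0 col=4 char='d'
After 2 (h): row=0 col=3 char='_'
After 3 (b): row=0 col=0 char='d'
After 4 (w): row=0 col=4 char='d'
After 5 (h): row=0 col=3 char='_'
After 6 ($): row=0 col=17 char='x'
After 7 (j): row=1 col=17 char='c'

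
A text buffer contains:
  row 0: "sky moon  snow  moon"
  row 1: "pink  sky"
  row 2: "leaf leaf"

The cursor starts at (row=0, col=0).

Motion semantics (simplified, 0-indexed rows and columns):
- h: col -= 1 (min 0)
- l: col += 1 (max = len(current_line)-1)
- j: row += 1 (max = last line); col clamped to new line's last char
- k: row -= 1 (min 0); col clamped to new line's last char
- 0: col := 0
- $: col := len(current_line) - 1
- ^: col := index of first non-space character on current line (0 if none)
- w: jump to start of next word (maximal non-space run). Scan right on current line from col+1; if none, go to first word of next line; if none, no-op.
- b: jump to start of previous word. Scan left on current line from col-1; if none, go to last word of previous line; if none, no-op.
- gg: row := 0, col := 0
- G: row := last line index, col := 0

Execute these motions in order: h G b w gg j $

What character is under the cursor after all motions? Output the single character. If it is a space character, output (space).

Answer: y

Derivation:
After 1 (h): row=0 col=0 char='s'
After 2 (G): row=2 col=0 char='l'
After 3 (b): row=1 col=6 char='s'
After 4 (w): row=2 col=0 char='l'
After 5 (gg): row=0 col=0 char='s'
After 6 (j): row=1 col=0 char='p'
After 7 ($): row=1 col=8 char='y'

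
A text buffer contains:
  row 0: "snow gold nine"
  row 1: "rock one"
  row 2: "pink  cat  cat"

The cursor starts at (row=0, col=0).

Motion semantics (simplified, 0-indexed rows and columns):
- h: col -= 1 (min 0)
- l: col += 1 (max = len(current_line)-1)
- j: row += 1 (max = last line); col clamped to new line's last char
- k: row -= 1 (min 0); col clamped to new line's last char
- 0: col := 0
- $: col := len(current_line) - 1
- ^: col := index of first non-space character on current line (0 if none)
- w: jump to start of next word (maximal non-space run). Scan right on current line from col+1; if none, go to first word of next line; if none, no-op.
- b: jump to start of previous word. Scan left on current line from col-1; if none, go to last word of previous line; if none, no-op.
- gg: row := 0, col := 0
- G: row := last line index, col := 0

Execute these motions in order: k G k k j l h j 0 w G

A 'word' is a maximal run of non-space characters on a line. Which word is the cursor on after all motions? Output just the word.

Answer: pink

Derivation:
After 1 (k): row=0 col=0 char='s'
After 2 (G): row=2 col=0 char='p'
After 3 (k): row=1 col=0 char='r'
After 4 (k): row=0 col=0 char='s'
After 5 (j): row=1 col=0 char='r'
After 6 (l): row=1 col=1 char='o'
After 7 (h): row=1 col=0 char='r'
After 8 (j): row=2 col=0 char='p'
After 9 (0): row=2 col=0 char='p'
After 10 (w): row=2 col=6 char='c'
After 11 (G): row=2 col=0 char='p'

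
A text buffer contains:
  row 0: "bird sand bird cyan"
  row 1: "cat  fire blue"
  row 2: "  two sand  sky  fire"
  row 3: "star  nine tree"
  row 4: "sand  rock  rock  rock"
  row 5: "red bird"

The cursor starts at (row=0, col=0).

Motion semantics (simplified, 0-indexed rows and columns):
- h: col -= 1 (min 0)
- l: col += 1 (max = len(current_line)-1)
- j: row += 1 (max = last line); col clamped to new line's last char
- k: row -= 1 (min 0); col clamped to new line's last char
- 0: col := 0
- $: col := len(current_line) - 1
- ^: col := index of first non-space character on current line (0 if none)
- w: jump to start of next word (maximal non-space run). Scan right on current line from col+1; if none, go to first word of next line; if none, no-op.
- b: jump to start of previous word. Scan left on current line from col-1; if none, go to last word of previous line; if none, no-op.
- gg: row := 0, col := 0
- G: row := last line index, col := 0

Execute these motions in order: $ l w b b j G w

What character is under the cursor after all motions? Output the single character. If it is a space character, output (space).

Answer: b

Derivation:
After 1 ($): row=0 col=18 char='n'
After 2 (l): row=0 col=18 char='n'
After 3 (w): row=1 col=0 char='c'
After 4 (b): row=0 col=15 char='c'
After 5 (b): row=0 col=10 char='b'
After 6 (j): row=1 col=10 char='b'
After 7 (G): row=5 col=0 char='r'
After 8 (w): row=5 col=4 char='b'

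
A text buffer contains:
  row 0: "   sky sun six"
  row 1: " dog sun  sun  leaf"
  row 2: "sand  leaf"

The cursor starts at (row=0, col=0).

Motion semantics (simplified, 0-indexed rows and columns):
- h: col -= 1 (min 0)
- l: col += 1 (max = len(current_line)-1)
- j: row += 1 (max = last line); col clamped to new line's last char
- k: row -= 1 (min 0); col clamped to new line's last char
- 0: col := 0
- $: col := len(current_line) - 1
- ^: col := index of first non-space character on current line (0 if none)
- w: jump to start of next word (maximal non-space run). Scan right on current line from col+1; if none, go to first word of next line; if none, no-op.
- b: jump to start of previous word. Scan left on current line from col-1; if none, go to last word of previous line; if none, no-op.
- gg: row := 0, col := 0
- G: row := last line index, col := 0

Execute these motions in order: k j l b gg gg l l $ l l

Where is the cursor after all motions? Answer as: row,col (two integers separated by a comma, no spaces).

After 1 (k): row=0 col=0 char='_'
After 2 (j): row=1 col=0 char='_'
After 3 (l): row=1 col=1 char='d'
After 4 (b): row=0 col=11 char='s'
After 5 (gg): row=0 col=0 char='_'
After 6 (gg): row=0 col=0 char='_'
After 7 (l): row=0 col=1 char='_'
After 8 (l): row=0 col=2 char='_'
After 9 ($): row=0 col=13 char='x'
After 10 (l): row=0 col=13 char='x'
After 11 (l): row=0 col=13 char='x'

Answer: 0,13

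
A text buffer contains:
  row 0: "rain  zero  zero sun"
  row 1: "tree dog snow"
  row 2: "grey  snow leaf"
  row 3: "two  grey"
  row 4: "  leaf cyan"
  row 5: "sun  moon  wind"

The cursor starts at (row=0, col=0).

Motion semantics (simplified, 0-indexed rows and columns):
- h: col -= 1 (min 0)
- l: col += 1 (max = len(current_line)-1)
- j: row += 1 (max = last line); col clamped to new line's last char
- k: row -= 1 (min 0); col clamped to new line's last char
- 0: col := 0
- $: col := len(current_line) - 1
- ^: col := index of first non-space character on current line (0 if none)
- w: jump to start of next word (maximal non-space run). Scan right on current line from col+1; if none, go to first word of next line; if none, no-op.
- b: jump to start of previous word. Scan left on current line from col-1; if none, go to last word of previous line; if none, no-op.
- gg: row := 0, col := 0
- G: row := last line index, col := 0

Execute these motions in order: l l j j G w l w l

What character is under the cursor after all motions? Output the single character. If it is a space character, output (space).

After 1 (l): row=0 col=1 char='a'
After 2 (l): row=0 col=2 char='i'
After 3 (j): row=1 col=2 char='e'
After 4 (j): row=2 col=2 char='e'
After 5 (G): row=5 col=0 char='s'
After 6 (w): row=5 col=5 char='m'
After 7 (l): row=5 col=6 char='o'
After 8 (w): row=5 col=11 char='w'
After 9 (l): row=5 col=12 char='i'

Answer: i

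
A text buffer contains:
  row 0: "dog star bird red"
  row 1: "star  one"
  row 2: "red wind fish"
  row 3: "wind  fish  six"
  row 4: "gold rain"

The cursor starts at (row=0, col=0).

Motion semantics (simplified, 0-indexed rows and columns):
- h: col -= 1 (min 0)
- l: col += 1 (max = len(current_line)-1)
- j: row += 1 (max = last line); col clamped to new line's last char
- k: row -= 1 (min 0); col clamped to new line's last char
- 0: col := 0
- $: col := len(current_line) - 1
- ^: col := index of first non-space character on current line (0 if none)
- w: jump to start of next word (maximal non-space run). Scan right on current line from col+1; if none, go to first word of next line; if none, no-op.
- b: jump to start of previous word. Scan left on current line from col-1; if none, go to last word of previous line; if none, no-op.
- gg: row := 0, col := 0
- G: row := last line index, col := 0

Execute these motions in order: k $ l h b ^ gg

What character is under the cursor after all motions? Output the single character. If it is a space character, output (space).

Answer: d

Derivation:
After 1 (k): row=0 col=0 char='d'
After 2 ($): row=0 col=16 char='d'
After 3 (l): row=0 col=16 char='d'
After 4 (h): row=0 col=15 char='e'
After 5 (b): row=0 col=14 char='r'
After 6 (^): row=0 col=0 char='d'
After 7 (gg): row=0 col=0 char='d'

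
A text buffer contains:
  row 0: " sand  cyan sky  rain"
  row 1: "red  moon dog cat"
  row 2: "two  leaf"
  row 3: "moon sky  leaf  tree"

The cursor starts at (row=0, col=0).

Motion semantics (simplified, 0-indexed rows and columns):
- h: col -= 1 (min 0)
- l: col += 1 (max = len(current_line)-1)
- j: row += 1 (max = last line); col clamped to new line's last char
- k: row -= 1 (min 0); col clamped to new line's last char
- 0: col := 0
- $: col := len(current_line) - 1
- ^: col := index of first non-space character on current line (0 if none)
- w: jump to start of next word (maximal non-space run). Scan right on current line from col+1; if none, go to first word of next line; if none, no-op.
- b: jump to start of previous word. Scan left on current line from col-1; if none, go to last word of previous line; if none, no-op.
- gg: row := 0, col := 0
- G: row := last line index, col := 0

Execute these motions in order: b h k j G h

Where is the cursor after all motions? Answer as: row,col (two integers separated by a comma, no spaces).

After 1 (b): row=0 col=0 char='_'
After 2 (h): row=0 col=0 char='_'
After 3 (k): row=0 col=0 char='_'
After 4 (j): row=1 col=0 char='r'
After 5 (G): row=3 col=0 char='m'
After 6 (h): row=3 col=0 char='m'

Answer: 3,0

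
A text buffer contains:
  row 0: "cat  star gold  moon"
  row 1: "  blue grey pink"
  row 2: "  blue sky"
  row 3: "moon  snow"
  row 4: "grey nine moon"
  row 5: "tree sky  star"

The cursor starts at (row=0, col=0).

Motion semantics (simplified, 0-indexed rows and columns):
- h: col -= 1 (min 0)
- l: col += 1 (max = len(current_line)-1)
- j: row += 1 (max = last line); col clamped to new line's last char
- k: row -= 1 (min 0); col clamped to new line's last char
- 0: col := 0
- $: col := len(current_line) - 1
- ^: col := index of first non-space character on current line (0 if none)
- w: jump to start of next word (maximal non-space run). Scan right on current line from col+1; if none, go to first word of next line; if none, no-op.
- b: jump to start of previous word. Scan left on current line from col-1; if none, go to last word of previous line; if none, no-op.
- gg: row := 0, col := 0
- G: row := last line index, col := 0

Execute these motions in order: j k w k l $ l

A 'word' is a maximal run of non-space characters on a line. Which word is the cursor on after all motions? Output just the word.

Answer: moon

Derivation:
After 1 (j): row=1 col=0 char='_'
After 2 (k): row=0 col=0 char='c'
After 3 (w): row=0 col=5 char='s'
After 4 (k): row=0 col=5 char='s'
After 5 (l): row=0 col=6 char='t'
After 6 ($): row=0 col=19 char='n'
After 7 (l): row=0 col=19 char='n'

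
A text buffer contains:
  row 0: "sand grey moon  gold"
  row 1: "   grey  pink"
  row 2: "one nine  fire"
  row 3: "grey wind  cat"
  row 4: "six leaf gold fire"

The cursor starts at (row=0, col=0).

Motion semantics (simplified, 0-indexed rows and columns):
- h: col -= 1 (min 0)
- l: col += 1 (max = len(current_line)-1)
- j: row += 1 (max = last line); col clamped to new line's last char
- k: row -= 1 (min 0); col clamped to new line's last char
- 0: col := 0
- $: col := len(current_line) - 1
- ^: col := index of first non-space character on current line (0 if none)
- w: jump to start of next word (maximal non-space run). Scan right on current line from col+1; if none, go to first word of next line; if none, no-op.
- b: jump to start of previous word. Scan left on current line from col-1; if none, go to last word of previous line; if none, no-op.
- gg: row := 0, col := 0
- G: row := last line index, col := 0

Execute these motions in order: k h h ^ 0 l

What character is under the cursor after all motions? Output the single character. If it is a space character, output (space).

Answer: a

Derivation:
After 1 (k): row=0 col=0 char='s'
After 2 (h): row=0 col=0 char='s'
After 3 (h): row=0 col=0 char='s'
After 4 (^): row=0 col=0 char='s'
After 5 (0): row=0 col=0 char='s'
After 6 (l): row=0 col=1 char='a'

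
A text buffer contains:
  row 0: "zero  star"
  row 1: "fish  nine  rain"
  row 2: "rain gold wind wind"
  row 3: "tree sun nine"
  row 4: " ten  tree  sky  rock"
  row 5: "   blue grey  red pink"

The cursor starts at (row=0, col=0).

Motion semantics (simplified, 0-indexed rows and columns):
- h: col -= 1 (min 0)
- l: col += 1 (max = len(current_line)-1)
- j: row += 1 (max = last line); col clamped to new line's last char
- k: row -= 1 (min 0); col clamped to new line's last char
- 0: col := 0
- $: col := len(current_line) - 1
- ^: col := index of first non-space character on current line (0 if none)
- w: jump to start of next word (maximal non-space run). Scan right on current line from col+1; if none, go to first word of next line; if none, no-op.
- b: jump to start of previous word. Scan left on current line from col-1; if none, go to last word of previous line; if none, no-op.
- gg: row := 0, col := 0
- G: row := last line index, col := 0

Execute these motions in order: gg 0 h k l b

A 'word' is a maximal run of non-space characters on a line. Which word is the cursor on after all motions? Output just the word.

Answer: zero

Derivation:
After 1 (gg): row=0 col=0 char='z'
After 2 (0): row=0 col=0 char='z'
After 3 (h): row=0 col=0 char='z'
After 4 (k): row=0 col=0 char='z'
After 5 (l): row=0 col=1 char='e'
After 6 (b): row=0 col=0 char='z'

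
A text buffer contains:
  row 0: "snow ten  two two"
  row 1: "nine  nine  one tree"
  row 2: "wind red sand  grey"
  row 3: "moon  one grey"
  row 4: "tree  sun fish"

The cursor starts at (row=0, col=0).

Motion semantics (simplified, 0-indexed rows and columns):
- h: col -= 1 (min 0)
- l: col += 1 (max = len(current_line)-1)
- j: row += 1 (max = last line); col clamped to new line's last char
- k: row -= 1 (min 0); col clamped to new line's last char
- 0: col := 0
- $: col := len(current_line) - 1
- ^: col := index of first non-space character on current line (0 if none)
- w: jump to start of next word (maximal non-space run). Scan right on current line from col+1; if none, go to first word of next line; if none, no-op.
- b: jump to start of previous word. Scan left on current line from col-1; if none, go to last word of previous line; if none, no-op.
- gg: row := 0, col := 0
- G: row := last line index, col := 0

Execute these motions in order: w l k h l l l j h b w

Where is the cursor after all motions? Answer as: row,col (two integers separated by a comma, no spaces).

Answer: 1,12

Derivation:
After 1 (w): row=0 col=5 char='t'
After 2 (l): row=0 col=6 char='e'
After 3 (k): row=0 col=6 char='e'
After 4 (h): row=0 col=5 char='t'
After 5 (l): row=0 col=6 char='e'
After 6 (l): row=0 col=7 char='n'
After 7 (l): row=0 col=8 char='_'
After 8 (j): row=1 col=8 char='n'
After 9 (h): row=1 col=7 char='i'
After 10 (b): row=1 col=6 char='n'
After 11 (w): row=1 col=12 char='o'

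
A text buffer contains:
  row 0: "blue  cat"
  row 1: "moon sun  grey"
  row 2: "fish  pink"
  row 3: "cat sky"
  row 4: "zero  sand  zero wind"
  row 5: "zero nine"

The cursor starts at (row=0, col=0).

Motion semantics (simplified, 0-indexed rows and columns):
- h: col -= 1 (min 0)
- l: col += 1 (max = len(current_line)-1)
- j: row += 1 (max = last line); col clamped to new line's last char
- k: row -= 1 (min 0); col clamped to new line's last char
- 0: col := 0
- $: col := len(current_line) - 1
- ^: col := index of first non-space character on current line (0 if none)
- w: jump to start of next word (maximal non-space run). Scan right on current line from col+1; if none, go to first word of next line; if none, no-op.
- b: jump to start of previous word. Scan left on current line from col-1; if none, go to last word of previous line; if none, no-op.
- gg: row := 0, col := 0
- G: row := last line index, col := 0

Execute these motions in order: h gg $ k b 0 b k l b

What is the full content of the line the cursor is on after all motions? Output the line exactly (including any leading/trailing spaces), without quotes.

Answer: blue  cat

Derivation:
After 1 (h): row=0 col=0 char='b'
After 2 (gg): row=0 col=0 char='b'
After 3 ($): row=0 col=8 char='t'
After 4 (k): row=0 col=8 char='t'
After 5 (b): row=0 col=6 char='c'
After 6 (0): row=0 col=0 char='b'
After 7 (b): row=0 col=0 char='b'
After 8 (k): row=0 col=0 char='b'
After 9 (l): row=0 col=1 char='l'
After 10 (b): row=0 col=0 char='b'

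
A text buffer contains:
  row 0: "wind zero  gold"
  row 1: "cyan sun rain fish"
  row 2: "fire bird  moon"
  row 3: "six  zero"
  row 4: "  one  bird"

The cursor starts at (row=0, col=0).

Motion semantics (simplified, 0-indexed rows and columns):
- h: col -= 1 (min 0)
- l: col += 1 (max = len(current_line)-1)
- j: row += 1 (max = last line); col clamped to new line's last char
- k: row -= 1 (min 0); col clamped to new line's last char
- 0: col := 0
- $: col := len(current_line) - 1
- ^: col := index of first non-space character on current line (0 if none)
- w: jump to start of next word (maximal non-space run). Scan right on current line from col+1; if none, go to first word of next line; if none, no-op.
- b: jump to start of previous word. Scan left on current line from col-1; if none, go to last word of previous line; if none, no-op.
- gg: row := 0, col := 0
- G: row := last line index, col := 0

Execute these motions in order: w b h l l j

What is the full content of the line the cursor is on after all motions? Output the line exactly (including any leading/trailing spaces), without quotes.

Answer: cyan sun rain fish

Derivation:
After 1 (w): row=0 col=5 char='z'
After 2 (b): row=0 col=0 char='w'
After 3 (h): row=0 col=0 char='w'
After 4 (l): row=0 col=1 char='i'
After 5 (l): row=0 col=2 char='n'
After 6 (j): row=1 col=2 char='a'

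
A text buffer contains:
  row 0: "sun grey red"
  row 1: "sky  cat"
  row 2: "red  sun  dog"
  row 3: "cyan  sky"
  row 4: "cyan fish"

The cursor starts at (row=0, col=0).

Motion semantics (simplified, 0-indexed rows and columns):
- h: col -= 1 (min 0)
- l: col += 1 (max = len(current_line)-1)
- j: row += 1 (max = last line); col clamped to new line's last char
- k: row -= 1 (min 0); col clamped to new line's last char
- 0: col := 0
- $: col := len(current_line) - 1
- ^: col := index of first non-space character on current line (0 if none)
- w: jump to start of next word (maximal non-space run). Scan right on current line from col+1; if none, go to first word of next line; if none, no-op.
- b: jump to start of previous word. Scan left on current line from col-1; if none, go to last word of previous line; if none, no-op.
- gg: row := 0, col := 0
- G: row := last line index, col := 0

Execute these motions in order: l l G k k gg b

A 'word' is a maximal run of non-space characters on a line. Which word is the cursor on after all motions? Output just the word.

After 1 (l): row=0 col=1 char='u'
After 2 (l): row=0 col=2 char='n'
After 3 (G): row=4 col=0 char='c'
After 4 (k): row=3 col=0 char='c'
After 5 (k): row=2 col=0 char='r'
After 6 (gg): row=0 col=0 char='s'
After 7 (b): row=0 col=0 char='s'

Answer: sun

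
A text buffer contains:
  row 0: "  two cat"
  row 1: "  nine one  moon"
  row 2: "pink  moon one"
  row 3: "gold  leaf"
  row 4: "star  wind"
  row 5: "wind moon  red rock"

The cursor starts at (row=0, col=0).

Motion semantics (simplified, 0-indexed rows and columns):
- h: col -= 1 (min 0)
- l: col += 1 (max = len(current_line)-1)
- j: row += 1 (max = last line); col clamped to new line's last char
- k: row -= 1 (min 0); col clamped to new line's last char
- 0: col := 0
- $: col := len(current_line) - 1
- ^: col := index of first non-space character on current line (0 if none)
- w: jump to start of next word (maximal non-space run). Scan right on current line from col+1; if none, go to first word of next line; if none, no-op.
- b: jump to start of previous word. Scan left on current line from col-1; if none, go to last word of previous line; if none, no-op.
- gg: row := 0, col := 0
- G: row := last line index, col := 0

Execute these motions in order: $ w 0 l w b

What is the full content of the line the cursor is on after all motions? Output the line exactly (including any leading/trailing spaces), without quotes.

After 1 ($): row=0 col=8 char='t'
After 2 (w): row=1 col=2 char='n'
After 3 (0): row=1 col=0 char='_'
After 4 (l): row=1 col=1 char='_'
After 5 (w): row=1 col=2 char='n'
After 6 (b): row=0 col=6 char='c'

Answer:   two cat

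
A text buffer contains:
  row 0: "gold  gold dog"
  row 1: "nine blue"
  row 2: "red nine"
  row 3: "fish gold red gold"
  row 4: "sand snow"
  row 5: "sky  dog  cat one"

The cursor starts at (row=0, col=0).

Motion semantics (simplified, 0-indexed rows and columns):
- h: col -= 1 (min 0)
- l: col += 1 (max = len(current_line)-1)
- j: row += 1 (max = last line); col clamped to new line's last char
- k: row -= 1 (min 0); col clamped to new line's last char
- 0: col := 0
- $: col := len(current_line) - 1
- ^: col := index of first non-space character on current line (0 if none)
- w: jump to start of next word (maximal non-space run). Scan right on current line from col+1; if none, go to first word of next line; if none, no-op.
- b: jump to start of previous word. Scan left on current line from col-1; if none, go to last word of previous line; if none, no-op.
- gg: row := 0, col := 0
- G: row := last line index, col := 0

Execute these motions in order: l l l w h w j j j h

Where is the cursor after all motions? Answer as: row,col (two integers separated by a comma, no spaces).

Answer: 3,5

Derivation:
After 1 (l): row=0 col=1 char='o'
After 2 (l): row=0 col=2 char='l'
After 3 (l): row=0 col=3 char='d'
After 4 (w): row=0 col=6 char='g'
After 5 (h): row=0 col=5 char='_'
After 6 (w): row=0 col=6 char='g'
After 7 (j): row=1 col=6 char='l'
After 8 (j): row=2 col=6 char='n'
After 9 (j): row=3 col=6 char='o'
After 10 (h): row=3 col=5 char='g'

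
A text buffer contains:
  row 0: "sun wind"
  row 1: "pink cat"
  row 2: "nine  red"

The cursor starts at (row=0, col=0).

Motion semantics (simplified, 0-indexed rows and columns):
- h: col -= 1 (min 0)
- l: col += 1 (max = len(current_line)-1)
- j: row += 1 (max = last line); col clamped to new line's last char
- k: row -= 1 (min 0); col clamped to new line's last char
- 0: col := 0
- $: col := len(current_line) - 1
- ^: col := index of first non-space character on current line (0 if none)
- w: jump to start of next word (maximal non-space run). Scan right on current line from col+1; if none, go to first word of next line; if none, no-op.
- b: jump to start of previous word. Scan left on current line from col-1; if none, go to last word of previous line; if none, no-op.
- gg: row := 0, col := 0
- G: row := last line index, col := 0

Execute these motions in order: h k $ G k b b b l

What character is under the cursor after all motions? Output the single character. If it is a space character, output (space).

Answer: u

Derivation:
After 1 (h): row=0 col=0 char='s'
After 2 (k): row=0 col=0 char='s'
After 3 ($): row=0 col=7 char='d'
After 4 (G): row=2 col=0 char='n'
After 5 (k): row=1 col=0 char='p'
After 6 (b): row=0 col=4 char='w'
After 7 (b): row=0 col=0 char='s'
After 8 (b): row=0 col=0 char='s'
After 9 (l): row=0 col=1 char='u'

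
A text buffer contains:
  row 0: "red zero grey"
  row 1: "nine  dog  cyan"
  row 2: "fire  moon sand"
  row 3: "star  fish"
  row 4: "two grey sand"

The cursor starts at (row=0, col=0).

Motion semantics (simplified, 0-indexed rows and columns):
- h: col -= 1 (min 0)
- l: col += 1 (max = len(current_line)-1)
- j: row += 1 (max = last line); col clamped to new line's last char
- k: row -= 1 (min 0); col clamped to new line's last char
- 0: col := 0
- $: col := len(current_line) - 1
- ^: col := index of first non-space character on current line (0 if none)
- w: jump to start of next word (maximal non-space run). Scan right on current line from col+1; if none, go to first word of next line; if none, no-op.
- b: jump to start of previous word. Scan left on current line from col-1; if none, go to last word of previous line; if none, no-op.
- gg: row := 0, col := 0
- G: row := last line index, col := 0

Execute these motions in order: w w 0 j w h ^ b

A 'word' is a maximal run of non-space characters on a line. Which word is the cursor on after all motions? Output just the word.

Answer: grey

Derivation:
After 1 (w): row=0 col=4 char='z'
After 2 (w): row=0 col=9 char='g'
After 3 (0): row=0 col=0 char='r'
After 4 (j): row=1 col=0 char='n'
After 5 (w): row=1 col=6 char='d'
After 6 (h): row=1 col=5 char='_'
After 7 (^): row=1 col=0 char='n'
After 8 (b): row=0 col=9 char='g'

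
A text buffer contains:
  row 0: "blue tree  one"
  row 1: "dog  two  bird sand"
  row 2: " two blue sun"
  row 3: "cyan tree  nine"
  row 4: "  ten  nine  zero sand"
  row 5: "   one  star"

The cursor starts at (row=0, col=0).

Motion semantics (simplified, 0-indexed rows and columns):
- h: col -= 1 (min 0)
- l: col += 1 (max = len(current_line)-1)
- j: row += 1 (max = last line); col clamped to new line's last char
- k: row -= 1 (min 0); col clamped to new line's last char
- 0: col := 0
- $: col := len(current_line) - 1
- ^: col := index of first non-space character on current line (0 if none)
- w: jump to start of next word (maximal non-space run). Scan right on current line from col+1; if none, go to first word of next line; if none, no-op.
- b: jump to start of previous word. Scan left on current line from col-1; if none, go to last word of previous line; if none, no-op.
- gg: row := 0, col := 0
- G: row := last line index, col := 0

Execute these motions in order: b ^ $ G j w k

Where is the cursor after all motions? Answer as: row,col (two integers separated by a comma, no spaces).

Answer: 4,3

Derivation:
After 1 (b): row=0 col=0 char='b'
After 2 (^): row=0 col=0 char='b'
After 3 ($): row=0 col=13 char='e'
After 4 (G): row=5 col=0 char='_'
After 5 (j): row=5 col=0 char='_'
After 6 (w): row=5 col=3 char='o'
After 7 (k): row=4 col=3 char='e'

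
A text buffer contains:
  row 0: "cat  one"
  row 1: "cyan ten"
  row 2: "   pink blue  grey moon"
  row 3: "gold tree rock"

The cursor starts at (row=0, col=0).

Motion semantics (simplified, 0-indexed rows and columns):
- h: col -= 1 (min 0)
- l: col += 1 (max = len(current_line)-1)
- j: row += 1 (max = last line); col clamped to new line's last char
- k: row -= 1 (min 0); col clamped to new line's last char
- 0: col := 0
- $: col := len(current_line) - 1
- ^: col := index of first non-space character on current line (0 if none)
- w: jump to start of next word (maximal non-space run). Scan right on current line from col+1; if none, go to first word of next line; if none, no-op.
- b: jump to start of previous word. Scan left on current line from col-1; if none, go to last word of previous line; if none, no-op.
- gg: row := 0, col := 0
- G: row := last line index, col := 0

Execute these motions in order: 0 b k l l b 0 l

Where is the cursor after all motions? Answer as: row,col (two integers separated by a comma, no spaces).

After 1 (0): row=0 col=0 char='c'
After 2 (b): row=0 col=0 char='c'
After 3 (k): row=0 col=0 char='c'
After 4 (l): row=0 col=1 char='a'
After 5 (l): row=0 col=2 char='t'
After 6 (b): row=0 col=0 char='c'
After 7 (0): row=0 col=0 char='c'
After 8 (l): row=0 col=1 char='a'

Answer: 0,1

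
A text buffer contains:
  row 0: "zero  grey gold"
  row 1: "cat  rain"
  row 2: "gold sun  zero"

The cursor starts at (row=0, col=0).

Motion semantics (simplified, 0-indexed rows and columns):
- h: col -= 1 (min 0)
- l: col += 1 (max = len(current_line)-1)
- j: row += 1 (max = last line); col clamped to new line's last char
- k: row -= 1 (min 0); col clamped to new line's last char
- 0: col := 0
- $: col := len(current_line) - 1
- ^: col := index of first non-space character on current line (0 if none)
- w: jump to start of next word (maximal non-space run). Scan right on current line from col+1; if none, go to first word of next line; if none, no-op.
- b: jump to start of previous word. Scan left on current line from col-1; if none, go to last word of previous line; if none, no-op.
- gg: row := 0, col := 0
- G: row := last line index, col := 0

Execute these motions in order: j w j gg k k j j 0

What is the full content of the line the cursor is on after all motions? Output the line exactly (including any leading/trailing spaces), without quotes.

After 1 (j): row=1 col=0 char='c'
After 2 (w): row=1 col=5 char='r'
After 3 (j): row=2 col=5 char='s'
After 4 (gg): row=0 col=0 char='z'
After 5 (k): row=0 col=0 char='z'
After 6 (k): row=0 col=0 char='z'
After 7 (j): row=1 col=0 char='c'
After 8 (j): row=2 col=0 char='g'
After 9 (0): row=2 col=0 char='g'

Answer: gold sun  zero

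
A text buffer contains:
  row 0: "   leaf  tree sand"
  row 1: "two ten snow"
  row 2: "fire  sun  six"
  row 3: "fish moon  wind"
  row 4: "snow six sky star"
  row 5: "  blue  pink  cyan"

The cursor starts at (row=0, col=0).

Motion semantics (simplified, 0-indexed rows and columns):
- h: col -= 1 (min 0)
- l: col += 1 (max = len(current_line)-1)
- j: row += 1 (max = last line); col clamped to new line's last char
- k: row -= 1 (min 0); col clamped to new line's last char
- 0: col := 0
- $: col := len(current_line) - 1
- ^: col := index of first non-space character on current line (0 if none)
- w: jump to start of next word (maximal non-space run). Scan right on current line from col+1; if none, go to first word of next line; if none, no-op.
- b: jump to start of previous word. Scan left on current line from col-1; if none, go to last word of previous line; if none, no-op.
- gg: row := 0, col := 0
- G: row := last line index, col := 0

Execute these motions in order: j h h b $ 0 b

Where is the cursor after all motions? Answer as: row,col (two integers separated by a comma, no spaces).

Answer: 0,0

Derivation:
After 1 (j): row=1 col=0 char='t'
After 2 (h): row=1 col=0 char='t'
After 3 (h): row=1 col=0 char='t'
After 4 (b): row=0 col=14 char='s'
After 5 ($): row=0 col=17 char='d'
After 6 (0): row=0 col=0 char='_'
After 7 (b): row=0 col=0 char='_'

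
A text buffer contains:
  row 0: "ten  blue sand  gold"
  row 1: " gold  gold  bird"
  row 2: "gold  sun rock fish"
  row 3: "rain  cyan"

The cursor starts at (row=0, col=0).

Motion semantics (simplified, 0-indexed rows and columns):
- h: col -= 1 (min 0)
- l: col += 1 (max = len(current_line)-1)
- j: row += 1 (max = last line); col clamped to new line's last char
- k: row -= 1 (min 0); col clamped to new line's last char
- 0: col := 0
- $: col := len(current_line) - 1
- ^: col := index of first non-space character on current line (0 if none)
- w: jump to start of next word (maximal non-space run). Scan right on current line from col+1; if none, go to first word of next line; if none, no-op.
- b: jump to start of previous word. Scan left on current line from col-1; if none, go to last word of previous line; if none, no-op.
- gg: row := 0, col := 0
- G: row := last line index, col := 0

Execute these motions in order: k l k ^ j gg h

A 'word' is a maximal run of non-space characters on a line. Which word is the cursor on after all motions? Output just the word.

Answer: ten

Derivation:
After 1 (k): row=0 col=0 char='t'
After 2 (l): row=0 col=1 char='e'
After 3 (k): row=0 col=1 char='e'
After 4 (^): row=0 col=0 char='t'
After 5 (j): row=1 col=0 char='_'
After 6 (gg): row=0 col=0 char='t'
After 7 (h): row=0 col=0 char='t'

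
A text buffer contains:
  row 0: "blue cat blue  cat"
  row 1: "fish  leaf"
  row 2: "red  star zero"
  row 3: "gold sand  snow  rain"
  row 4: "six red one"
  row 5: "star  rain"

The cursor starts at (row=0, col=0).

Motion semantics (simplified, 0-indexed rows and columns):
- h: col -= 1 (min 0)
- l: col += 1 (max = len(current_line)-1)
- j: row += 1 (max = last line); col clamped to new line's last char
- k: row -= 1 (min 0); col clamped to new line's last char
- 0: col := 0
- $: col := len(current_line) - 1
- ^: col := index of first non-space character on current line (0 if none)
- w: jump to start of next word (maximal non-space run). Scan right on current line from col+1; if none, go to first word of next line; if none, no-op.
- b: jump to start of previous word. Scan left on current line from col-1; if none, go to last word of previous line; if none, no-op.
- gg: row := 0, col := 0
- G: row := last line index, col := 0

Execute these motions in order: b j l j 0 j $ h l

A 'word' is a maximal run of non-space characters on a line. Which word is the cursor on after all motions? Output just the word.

After 1 (b): row=0 col=0 char='b'
After 2 (j): row=1 col=0 char='f'
After 3 (l): row=1 col=1 char='i'
After 4 (j): row=2 col=1 char='e'
After 5 (0): row=2 col=0 char='r'
After 6 (j): row=3 col=0 char='g'
After 7 ($): row=3 col=20 char='n'
After 8 (h): row=3 col=19 char='i'
After 9 (l): row=3 col=20 char='n'

Answer: rain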